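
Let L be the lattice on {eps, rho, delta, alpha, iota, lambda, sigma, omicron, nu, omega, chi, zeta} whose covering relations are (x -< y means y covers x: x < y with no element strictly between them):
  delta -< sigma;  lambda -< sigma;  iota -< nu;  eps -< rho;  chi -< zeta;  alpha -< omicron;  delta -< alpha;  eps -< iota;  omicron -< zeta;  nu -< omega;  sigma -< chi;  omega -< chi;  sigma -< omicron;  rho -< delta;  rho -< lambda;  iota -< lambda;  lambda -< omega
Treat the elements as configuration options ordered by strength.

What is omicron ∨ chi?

Common upper bounds of {omicron, chi}: zeta.
The least among these is zeta.

zeta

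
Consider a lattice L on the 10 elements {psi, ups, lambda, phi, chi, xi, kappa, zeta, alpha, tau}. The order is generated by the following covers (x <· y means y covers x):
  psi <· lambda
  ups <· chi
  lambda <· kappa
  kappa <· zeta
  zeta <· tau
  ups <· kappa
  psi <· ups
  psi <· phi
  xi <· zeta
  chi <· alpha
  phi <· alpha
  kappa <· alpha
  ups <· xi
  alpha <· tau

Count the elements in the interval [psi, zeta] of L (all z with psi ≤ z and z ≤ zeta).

6

The interval [psi, zeta] = {kappa, lambda, psi, ups, xi, zeta}, which has 6 elements.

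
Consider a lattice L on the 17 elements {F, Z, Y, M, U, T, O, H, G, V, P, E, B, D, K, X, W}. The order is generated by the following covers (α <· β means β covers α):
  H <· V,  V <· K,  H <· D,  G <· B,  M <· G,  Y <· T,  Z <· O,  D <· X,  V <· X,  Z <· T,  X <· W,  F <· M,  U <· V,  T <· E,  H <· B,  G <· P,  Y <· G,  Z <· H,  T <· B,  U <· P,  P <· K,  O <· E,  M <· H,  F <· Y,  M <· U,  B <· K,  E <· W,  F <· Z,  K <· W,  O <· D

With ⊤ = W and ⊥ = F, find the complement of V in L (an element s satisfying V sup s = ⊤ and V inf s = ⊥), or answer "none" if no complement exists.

none

For every candidate s, either V ∨ s ≠ W or V ∧ s ≠ F; no complement exists.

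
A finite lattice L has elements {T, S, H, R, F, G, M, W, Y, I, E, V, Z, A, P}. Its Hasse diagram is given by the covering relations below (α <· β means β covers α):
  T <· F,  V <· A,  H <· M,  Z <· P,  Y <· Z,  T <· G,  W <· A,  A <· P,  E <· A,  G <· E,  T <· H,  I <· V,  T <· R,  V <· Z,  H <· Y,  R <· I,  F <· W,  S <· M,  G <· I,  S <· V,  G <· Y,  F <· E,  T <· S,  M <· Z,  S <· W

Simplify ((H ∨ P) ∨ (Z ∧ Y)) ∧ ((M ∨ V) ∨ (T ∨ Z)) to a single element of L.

Z

H ∨ P = P
Z ∧ Y = Y
P ∨ Y = P
M ∨ V = Z
T ∨ Z = Z
Z ∨ Z = Z
P ∧ Z = Z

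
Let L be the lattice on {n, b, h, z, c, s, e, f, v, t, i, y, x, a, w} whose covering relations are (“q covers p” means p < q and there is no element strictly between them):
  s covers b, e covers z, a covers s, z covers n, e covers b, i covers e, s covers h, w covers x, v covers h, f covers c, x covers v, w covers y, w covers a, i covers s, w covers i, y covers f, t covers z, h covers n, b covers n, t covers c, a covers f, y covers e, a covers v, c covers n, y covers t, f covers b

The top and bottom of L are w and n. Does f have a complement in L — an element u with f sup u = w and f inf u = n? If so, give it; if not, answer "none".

Need u with f ∨ u = w and f ∧ u = n.
Checking each element gives: x.

x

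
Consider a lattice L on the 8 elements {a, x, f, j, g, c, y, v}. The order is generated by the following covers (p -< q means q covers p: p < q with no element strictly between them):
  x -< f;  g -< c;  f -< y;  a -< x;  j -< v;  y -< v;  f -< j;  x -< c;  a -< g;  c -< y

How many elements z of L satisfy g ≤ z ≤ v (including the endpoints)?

4

The interval [g, v] = {c, g, v, y}, which has 4 elements.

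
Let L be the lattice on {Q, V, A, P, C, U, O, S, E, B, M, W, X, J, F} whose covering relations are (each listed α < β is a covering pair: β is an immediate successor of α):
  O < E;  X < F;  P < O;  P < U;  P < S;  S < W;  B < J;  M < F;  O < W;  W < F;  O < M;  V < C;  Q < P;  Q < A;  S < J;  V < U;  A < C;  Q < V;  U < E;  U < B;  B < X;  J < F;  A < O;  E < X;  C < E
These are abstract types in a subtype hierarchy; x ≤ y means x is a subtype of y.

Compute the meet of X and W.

Common lower bounds of {X, W}: A, O, P, Q.
The greatest among these is O.

O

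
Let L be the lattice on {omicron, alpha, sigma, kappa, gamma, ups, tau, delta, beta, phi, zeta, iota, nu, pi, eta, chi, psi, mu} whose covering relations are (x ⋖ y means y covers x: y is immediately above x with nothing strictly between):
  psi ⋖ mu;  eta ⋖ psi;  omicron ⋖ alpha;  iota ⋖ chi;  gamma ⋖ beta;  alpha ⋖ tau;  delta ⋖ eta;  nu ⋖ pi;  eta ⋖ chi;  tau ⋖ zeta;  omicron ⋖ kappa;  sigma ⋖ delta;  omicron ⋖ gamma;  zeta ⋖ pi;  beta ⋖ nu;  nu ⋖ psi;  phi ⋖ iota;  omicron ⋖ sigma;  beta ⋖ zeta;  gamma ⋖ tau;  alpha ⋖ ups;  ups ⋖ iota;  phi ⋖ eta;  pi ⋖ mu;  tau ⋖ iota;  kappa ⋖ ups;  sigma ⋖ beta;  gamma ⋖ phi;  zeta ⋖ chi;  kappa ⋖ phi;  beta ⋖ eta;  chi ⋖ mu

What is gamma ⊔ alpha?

Common upper bounds of {gamma, alpha}: chi, iota, mu, pi, tau, zeta.
The least among these is tau.

tau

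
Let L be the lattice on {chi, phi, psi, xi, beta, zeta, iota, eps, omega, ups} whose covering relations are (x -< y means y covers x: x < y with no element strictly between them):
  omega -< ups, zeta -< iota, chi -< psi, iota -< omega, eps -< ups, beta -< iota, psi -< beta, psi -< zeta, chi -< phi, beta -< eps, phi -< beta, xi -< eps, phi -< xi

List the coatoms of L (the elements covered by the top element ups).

The coatoms are exactly the elements covered by ups: eps, omega.

eps, omega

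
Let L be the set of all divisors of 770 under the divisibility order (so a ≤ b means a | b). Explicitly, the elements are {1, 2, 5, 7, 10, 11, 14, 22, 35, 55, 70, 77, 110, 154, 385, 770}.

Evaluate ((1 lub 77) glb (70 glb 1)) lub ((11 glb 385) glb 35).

1

1 ∨ 77 = 77
70 ∧ 1 = 1
77 ∧ 1 = 1
11 ∧ 385 = 11
11 ∧ 35 = 1
1 ∨ 1 = 1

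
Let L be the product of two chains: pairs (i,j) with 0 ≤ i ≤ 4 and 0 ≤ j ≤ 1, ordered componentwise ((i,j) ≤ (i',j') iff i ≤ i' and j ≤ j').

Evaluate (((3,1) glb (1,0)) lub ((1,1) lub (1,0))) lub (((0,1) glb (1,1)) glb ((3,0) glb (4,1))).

(1,1)

(3,1) ∧ (1,0) = (1,0)
(1,1) ∨ (1,0) = (1,1)
(1,0) ∨ (1,1) = (1,1)
(0,1) ∧ (1,1) = (0,1)
(3,0) ∧ (4,1) = (3,0)
(0,1) ∧ (3,0) = (0,0)
(1,1) ∨ (0,0) = (1,1)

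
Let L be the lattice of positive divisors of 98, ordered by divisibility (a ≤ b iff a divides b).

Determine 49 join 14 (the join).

In the divisibility order, the join is the least common multiple: lcm(49, 14) = 98.

98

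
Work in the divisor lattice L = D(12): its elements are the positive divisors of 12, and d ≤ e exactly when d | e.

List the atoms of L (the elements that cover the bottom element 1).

2, 3

The atoms are exactly the elements that cover 1: 2, 3.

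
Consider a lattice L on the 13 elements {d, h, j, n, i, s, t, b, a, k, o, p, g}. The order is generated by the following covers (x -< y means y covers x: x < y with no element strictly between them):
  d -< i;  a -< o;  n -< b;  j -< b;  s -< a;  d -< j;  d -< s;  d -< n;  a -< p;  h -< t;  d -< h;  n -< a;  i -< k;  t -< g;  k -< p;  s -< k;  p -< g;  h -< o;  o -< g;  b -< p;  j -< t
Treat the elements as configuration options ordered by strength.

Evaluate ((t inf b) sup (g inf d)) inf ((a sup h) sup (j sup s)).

j

t ∧ b = j
g ∧ d = d
j ∨ d = j
a ∨ h = o
j ∨ s = p
o ∨ p = g
j ∧ g = j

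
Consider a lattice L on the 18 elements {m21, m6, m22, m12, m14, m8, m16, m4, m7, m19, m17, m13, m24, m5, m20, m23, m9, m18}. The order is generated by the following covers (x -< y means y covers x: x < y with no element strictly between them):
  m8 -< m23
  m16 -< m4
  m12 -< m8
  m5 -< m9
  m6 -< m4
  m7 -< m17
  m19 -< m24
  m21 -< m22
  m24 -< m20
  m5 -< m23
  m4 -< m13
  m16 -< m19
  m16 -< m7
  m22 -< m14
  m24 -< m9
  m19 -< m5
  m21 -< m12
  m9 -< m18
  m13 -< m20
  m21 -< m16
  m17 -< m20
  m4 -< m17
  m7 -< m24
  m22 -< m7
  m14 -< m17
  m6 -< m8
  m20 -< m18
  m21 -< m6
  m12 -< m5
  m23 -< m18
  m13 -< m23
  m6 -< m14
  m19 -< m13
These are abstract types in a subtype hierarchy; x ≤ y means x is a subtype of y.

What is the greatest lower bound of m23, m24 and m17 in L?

m16

Common lower bounds of {m23, m24, m17}: m16, m21.
The greatest among these is m16.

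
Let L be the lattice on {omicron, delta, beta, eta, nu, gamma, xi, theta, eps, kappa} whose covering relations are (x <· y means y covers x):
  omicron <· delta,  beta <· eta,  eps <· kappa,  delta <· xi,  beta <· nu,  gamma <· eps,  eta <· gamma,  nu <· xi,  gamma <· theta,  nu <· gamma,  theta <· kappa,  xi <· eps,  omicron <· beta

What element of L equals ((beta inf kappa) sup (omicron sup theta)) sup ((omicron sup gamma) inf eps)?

beta ∧ kappa = beta
omicron ∨ theta = theta
beta ∨ theta = theta
omicron ∨ gamma = gamma
gamma ∧ eps = gamma
theta ∨ gamma = theta

theta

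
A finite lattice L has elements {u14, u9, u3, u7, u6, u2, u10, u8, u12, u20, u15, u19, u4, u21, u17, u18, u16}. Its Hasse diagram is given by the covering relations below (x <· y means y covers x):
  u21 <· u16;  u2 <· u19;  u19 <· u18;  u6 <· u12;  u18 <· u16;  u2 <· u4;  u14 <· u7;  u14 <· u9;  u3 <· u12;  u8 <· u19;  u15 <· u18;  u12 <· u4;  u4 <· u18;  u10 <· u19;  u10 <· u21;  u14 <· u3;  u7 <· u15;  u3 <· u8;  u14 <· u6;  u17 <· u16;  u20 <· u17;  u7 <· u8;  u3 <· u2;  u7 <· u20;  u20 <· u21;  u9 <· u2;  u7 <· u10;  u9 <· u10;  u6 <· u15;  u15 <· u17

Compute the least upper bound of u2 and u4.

u4

Common upper bounds of {u2, u4}: u16, u18, u4.
The least among these is u4.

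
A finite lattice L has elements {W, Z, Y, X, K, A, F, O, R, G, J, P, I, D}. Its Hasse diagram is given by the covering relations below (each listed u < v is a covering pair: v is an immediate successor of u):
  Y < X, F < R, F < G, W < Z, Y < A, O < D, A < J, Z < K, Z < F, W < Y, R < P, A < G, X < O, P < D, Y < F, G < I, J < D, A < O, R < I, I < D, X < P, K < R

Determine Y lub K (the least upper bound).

R

Common upper bounds of {Y, K}: D, I, P, R.
The least among these is R.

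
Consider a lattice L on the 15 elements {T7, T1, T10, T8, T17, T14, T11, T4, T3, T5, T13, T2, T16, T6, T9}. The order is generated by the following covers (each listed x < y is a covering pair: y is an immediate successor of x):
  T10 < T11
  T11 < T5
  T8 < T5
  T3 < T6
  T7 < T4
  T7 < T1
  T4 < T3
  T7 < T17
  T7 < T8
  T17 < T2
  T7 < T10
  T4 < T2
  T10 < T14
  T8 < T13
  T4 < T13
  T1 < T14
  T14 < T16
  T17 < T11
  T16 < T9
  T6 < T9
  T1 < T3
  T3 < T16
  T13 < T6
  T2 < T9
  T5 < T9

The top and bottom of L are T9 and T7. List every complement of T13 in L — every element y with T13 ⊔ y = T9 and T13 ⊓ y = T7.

T10, T11, T14, T17

Need y with T13 ∨ y = T9 and T13 ∧ y = T7.
Checking each element gives: T10, T11, T14, T17.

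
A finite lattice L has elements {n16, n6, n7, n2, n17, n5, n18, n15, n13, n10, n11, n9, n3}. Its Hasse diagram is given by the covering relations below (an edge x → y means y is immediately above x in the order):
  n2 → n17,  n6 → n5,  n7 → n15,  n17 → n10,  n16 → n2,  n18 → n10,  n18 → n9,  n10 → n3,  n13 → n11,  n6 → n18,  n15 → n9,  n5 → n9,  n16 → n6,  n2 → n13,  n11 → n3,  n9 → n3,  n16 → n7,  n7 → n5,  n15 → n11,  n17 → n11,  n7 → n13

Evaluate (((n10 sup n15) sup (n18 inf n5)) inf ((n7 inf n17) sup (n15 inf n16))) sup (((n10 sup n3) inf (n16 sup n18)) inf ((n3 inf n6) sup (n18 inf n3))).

n10 ∨ n15 = n3
n18 ∧ n5 = n6
n3 ∨ n6 = n3
n7 ∧ n17 = n16
n15 ∧ n16 = n16
n16 ∨ n16 = n16
n3 ∧ n16 = n16
n10 ∨ n3 = n3
n16 ∨ n18 = n18
n3 ∧ n18 = n18
n3 ∧ n6 = n6
n18 ∧ n3 = n18
n6 ∨ n18 = n18
n18 ∧ n18 = n18
n16 ∨ n18 = n18

n18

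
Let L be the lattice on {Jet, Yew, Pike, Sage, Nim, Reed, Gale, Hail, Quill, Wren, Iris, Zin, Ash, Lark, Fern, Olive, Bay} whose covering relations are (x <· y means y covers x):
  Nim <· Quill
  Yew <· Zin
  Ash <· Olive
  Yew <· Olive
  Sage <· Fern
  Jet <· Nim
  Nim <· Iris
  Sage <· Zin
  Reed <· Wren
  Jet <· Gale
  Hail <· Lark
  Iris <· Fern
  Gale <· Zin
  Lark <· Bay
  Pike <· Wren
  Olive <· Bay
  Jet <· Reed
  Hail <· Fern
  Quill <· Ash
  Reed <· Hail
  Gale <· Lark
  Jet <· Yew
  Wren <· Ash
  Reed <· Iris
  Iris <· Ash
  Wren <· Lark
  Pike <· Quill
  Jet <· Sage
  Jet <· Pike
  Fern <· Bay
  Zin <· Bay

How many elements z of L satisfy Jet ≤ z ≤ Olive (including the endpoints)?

The interval [Jet, Olive] = {Ash, Iris, Jet, Nim, Olive, Pike, Quill, Reed, Wren, Yew}, which has 10 elements.

10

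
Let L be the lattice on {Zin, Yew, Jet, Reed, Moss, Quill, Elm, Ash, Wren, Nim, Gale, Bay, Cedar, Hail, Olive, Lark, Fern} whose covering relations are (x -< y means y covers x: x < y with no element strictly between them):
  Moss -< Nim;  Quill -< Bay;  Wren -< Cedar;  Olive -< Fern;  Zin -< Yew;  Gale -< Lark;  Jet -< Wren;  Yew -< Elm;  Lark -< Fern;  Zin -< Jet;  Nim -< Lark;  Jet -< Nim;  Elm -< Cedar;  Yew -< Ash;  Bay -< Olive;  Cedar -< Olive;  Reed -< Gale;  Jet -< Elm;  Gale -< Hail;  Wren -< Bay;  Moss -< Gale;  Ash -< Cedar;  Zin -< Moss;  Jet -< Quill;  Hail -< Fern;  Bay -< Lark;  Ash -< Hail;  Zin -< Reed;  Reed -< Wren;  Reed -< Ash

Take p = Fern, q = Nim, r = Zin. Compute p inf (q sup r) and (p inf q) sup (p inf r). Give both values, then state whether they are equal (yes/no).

q sup r = Nim, so p inf (q sup r) = Fern inf Nim = Nim.
p inf q = Nim and p inf r = Zin, so (p inf q) sup (p inf r) = Nim sup Zin = Nim.
Equal: yes.

Nim; Nim; yes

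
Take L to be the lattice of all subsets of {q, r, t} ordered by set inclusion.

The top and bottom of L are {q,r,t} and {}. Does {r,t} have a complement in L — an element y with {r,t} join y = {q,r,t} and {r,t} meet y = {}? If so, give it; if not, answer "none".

Need y with {r,t} ∨ y = {q,r,t} and {r,t} ∧ y = {}.
Checking each element gives: {q}.

{q}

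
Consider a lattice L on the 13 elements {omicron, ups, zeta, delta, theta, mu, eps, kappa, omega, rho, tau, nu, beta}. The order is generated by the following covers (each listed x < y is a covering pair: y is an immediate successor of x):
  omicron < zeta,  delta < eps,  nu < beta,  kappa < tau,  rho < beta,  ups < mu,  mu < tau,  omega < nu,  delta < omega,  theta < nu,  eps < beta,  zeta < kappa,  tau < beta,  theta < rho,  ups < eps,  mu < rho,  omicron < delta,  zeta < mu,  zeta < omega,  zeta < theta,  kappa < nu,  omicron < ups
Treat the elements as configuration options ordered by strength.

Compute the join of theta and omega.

nu

Common upper bounds of {theta, omega}: beta, nu.
The least among these is nu.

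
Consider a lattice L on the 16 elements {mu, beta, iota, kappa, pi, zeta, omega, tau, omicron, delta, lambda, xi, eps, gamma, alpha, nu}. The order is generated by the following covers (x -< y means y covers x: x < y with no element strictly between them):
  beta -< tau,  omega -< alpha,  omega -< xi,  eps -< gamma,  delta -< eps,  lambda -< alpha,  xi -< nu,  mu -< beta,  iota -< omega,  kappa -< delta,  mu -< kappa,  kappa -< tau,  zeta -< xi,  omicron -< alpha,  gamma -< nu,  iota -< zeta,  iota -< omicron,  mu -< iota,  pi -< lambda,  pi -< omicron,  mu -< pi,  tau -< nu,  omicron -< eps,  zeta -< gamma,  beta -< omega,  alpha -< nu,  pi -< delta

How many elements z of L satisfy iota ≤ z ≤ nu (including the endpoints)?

9

The interval [iota, nu] = {alpha, eps, gamma, iota, nu, omega, omicron, xi, zeta}, which has 9 elements.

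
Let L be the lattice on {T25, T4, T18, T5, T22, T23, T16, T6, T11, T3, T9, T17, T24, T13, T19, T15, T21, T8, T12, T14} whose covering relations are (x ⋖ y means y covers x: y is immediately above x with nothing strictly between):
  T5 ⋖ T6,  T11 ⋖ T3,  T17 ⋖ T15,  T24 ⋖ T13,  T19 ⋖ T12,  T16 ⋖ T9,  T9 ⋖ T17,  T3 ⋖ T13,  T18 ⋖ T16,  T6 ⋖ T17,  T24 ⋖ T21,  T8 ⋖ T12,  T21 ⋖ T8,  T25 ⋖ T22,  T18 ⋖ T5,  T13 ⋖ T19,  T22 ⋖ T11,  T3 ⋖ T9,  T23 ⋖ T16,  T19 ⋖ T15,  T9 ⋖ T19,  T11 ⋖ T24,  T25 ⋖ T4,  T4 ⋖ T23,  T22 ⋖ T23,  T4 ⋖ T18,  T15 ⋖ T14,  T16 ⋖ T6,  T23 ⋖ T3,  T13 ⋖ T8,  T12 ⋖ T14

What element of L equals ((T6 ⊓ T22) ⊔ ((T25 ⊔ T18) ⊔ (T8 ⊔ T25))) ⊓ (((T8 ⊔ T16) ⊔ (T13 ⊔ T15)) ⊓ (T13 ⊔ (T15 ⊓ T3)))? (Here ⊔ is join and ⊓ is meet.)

T13

T6 ∧ T22 = T22
T25 ∨ T18 = T18
T8 ∨ T25 = T8
T18 ∨ T8 = T12
T22 ∨ T12 = T12
T8 ∨ T16 = T12
T13 ∨ T15 = T15
T12 ∨ T15 = T14
T15 ∧ T3 = T3
T13 ∨ T3 = T13
T14 ∧ T13 = T13
T12 ∧ T13 = T13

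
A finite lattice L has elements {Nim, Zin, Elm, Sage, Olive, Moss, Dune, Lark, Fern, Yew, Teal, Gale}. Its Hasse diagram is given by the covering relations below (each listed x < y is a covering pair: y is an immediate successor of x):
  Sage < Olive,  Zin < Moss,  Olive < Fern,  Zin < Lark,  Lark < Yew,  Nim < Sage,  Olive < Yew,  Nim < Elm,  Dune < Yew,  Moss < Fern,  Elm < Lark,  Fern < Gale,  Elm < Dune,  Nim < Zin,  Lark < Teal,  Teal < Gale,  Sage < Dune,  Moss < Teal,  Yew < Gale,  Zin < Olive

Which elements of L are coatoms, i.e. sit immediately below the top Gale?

The coatoms are exactly the elements covered by Gale: Fern, Teal, Yew.

Fern, Teal, Yew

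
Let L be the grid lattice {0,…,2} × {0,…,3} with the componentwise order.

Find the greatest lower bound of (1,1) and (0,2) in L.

In a product of chains, the meet is componentwise min, giving (0,1).

(0,1)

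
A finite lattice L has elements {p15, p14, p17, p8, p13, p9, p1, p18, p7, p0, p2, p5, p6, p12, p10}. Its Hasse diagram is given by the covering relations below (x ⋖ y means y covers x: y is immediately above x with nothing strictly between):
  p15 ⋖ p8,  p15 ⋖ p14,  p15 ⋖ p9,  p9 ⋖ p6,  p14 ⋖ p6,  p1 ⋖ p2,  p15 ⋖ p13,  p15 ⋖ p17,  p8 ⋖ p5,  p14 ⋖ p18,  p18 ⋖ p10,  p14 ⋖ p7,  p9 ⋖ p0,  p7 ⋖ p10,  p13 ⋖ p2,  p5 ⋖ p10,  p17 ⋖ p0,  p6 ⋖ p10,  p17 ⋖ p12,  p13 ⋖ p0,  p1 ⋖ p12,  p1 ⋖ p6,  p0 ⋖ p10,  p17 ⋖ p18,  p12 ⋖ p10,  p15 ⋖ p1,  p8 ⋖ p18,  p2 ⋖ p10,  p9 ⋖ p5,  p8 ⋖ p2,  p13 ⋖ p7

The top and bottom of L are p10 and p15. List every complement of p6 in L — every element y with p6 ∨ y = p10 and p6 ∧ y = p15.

Need y with p6 ∨ y = p10 and p6 ∧ y = p15.
Checking each element gives: p13, p17, p8.

p13, p17, p8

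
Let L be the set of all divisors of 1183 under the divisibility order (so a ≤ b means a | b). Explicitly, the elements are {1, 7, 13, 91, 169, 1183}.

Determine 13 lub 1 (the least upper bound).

In the divisibility order, the join is the least common multiple: lcm(13, 1) = 13.

13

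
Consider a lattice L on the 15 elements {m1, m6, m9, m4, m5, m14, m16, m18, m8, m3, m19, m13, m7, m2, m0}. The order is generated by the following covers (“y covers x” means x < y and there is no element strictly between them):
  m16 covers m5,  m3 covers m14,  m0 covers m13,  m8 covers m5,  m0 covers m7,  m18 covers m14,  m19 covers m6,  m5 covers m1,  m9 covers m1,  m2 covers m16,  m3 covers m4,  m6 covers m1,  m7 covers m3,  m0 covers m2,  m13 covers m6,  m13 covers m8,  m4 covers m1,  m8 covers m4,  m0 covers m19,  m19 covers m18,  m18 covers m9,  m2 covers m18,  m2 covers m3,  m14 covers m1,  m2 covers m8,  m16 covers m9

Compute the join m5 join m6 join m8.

Common upper bounds of {m5, m6, m8}: m0, m13.
The least among these is m13.

m13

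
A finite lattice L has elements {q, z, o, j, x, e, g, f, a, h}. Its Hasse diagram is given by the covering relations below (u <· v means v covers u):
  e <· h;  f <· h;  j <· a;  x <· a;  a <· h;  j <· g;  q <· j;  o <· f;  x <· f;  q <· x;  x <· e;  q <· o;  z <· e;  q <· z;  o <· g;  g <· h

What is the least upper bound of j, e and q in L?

Common upper bounds of {j, e, q}: h.
The least among these is h.

h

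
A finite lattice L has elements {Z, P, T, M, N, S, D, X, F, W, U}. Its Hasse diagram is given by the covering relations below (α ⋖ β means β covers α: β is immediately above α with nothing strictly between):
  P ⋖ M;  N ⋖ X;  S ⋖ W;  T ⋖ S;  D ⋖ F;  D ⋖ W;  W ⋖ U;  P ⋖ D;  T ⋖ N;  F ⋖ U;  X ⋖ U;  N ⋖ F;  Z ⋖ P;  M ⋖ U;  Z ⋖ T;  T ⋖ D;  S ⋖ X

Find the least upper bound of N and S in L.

X

Common upper bounds of {N, S}: U, X.
The least among these is X.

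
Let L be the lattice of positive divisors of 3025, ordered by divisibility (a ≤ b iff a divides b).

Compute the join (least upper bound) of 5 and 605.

605

In the divisibility order, the join is the least common multiple: lcm(5, 605) = 605.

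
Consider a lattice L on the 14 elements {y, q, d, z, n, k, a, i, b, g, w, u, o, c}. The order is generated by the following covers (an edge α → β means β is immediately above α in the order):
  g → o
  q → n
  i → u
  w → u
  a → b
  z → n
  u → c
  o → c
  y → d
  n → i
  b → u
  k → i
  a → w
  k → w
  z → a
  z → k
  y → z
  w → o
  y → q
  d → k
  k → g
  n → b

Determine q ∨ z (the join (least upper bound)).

Common upper bounds of {q, z}: b, c, i, n, u.
The least among these is n.

n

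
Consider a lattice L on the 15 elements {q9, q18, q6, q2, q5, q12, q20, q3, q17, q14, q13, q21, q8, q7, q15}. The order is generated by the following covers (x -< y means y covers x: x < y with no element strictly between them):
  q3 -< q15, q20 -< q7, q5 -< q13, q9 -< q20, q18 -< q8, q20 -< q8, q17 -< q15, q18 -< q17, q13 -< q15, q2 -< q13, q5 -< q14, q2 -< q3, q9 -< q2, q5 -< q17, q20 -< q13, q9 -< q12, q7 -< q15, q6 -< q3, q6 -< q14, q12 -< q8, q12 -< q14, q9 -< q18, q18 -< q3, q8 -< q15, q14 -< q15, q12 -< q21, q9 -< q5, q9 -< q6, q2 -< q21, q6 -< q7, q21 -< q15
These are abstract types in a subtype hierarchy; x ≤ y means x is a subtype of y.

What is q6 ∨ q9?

Common upper bounds of {q6, q9}: q14, q15, q3, q6, q7.
The least among these is q6.

q6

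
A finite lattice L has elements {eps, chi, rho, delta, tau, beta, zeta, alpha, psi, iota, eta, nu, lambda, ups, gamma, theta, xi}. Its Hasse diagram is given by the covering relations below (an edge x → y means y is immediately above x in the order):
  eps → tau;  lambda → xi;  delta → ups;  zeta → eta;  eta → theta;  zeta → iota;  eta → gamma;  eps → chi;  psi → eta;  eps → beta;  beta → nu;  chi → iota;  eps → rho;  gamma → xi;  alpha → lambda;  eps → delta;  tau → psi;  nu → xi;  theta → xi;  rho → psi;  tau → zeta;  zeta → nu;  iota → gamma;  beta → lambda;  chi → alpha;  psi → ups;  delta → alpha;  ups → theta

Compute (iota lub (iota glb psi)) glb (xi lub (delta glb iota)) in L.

iota ∧ psi = tau
iota ∨ tau = iota
delta ∧ iota = eps
xi ∨ eps = xi
iota ∧ xi = iota

iota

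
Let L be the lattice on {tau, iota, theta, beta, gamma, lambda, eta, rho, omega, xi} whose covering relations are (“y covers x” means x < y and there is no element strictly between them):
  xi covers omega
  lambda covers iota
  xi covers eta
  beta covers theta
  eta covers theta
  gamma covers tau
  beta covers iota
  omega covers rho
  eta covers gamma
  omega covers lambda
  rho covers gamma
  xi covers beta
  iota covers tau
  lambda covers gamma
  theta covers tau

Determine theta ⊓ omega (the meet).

Common lower bounds of {theta, omega}: tau.
The greatest among these is tau.

tau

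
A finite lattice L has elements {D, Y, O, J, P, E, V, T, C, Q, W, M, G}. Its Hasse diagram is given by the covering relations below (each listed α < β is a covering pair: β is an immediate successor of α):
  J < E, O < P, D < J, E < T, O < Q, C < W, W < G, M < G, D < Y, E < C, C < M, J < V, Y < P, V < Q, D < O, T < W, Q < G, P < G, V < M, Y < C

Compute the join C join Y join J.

C

Common upper bounds of {C, Y, J}: C, G, M, W.
The least among these is C.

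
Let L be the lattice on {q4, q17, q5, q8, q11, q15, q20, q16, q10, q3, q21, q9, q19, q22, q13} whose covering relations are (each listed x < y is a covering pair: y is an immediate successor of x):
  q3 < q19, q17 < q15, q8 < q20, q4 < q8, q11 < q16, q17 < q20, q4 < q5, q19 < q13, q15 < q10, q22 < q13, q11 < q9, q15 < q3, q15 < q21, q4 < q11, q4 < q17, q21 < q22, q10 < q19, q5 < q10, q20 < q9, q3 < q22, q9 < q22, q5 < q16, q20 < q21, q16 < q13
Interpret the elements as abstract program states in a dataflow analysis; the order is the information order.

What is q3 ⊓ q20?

q17

Common lower bounds of {q3, q20}: q17, q4.
The greatest among these is q17.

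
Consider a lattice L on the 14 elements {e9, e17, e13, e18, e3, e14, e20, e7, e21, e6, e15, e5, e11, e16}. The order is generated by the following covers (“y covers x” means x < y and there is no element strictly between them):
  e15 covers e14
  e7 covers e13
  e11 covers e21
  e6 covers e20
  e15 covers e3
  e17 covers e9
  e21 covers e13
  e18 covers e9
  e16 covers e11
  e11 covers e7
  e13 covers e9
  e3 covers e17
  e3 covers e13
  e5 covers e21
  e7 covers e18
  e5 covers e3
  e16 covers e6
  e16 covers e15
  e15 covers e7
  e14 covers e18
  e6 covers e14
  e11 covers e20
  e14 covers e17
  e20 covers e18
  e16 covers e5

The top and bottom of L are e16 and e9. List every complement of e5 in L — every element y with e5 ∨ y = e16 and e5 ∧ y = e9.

Need y with e5 ∨ y = e16 and e5 ∧ y = e9.
Checking each element gives: e18, e20.

e18, e20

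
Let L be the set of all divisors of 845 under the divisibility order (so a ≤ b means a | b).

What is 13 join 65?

In the divisibility order, the join is the least common multiple: lcm(13, 65) = 65.

65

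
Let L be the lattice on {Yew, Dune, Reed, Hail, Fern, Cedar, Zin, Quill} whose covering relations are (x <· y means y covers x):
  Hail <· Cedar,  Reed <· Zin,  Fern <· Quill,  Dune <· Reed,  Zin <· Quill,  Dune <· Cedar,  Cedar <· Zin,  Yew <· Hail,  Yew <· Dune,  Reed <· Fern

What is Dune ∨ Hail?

Cedar

Common upper bounds of {Dune, Hail}: Cedar, Quill, Zin.
The least among these is Cedar.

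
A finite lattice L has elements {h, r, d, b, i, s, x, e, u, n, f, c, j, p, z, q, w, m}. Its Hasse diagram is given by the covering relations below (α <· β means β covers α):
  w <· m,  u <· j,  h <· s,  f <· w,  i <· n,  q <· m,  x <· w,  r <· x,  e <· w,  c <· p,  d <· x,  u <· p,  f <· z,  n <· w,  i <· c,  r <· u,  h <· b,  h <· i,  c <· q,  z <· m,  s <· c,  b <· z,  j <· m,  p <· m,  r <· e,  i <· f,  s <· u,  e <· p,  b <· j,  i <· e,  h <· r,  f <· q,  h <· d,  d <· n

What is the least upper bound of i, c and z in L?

m

Common upper bounds of {i, c, z}: m.
The least among these is m.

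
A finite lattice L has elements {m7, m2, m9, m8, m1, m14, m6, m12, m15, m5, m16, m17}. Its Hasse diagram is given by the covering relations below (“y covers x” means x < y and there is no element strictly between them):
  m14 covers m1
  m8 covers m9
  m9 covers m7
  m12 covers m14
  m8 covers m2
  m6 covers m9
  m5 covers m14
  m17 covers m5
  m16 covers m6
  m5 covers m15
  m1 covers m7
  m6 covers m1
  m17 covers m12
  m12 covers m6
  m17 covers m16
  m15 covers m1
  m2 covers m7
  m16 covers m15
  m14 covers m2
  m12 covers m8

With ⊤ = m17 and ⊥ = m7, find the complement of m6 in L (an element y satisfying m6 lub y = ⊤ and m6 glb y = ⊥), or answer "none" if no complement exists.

none

For every candidate y, either m6 ∨ y ≠ m17 or m6 ∧ y ≠ m7; no complement exists.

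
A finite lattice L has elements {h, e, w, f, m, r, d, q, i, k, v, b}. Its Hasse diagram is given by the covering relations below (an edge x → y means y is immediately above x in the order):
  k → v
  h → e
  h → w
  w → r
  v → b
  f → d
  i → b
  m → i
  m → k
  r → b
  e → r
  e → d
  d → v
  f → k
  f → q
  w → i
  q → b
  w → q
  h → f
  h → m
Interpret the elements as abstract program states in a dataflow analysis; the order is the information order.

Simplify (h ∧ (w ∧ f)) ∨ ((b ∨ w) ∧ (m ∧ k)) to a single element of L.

w ∧ f = h
h ∧ h = h
b ∨ w = b
m ∧ k = m
b ∧ m = m
h ∨ m = m

m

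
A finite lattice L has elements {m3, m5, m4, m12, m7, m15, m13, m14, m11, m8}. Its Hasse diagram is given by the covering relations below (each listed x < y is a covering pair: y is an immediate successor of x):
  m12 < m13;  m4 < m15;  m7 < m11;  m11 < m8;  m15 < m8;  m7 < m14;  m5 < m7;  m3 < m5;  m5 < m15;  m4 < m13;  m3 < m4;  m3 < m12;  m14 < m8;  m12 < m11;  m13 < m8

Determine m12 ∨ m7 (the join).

Common upper bounds of {m12, m7}: m11, m8.
The least among these is m11.

m11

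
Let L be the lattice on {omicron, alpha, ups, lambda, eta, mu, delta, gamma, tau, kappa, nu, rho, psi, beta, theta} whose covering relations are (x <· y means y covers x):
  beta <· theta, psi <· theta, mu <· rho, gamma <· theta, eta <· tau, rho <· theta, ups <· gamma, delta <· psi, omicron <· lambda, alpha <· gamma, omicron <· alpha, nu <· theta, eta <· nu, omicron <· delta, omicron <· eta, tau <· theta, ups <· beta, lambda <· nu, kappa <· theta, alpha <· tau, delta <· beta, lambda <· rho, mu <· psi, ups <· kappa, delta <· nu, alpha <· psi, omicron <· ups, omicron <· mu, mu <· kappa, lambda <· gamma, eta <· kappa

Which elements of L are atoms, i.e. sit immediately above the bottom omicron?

The atoms are exactly the elements that cover omicron: alpha, delta, eta, lambda, mu, ups.

alpha, delta, eta, lambda, mu, ups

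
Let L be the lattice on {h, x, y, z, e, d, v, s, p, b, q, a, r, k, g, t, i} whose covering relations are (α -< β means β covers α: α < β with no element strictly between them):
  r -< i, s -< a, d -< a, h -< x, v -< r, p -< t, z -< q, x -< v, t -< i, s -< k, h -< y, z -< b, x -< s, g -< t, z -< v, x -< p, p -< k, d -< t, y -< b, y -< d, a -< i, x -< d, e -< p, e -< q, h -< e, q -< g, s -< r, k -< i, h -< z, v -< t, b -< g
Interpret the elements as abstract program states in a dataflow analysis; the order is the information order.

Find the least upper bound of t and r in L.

Common upper bounds of {t, r}: i.
The least among these is i.

i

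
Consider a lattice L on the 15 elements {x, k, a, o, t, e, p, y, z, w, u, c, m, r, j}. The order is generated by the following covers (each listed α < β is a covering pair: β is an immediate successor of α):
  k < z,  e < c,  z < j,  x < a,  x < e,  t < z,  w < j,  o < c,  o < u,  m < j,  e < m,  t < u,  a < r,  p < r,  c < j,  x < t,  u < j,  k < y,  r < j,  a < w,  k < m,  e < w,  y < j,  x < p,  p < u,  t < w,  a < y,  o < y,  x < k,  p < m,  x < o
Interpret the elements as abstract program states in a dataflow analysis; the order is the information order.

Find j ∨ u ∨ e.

j

Common upper bounds of {j, u, e}: j.
The least among these is j.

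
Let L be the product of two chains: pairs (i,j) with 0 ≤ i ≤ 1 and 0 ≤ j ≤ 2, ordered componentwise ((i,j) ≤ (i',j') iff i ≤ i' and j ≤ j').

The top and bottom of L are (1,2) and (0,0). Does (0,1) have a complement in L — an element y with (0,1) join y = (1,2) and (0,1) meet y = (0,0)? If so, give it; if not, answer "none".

none

For every candidate y, either (0,1) ∨ y ≠ (1,2) or (0,1) ∧ y ≠ (0,0); no complement exists.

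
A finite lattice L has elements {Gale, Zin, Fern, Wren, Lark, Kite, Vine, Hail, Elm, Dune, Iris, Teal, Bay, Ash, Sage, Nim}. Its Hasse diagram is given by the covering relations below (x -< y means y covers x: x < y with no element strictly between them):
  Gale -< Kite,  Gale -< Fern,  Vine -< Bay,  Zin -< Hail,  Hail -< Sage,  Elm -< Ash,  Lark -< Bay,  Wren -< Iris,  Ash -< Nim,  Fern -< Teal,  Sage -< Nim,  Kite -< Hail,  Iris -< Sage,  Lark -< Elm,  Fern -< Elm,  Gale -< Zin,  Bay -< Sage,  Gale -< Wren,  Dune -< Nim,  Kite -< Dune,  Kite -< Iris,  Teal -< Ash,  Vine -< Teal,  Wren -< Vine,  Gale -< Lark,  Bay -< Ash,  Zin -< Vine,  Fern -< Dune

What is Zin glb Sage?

Common lower bounds of {Zin, Sage}: Gale, Zin.
The greatest among these is Zin.

Zin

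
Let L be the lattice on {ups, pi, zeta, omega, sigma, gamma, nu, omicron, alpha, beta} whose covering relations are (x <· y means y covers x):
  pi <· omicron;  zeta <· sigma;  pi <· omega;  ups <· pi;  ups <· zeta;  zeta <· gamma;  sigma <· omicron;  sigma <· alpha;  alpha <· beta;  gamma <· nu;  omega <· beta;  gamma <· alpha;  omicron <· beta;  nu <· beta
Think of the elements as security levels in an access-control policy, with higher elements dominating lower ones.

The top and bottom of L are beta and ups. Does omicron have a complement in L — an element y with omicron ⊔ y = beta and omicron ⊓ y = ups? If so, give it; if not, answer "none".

none

For every candidate y, either omicron ∨ y ≠ beta or omicron ∧ y ≠ ups; no complement exists.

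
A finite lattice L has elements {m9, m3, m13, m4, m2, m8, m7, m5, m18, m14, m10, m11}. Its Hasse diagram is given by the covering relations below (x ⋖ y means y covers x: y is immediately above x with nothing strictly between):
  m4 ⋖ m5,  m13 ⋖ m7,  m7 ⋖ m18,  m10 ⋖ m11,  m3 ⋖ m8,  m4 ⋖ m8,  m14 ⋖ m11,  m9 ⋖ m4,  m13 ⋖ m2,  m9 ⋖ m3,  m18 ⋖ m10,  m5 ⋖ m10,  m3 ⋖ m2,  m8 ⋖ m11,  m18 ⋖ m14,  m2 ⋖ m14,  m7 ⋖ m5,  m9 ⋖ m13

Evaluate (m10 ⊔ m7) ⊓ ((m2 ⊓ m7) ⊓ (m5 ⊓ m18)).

m13

m10 ∨ m7 = m10
m2 ∧ m7 = m13
m5 ∧ m18 = m7
m13 ∧ m7 = m13
m10 ∧ m13 = m13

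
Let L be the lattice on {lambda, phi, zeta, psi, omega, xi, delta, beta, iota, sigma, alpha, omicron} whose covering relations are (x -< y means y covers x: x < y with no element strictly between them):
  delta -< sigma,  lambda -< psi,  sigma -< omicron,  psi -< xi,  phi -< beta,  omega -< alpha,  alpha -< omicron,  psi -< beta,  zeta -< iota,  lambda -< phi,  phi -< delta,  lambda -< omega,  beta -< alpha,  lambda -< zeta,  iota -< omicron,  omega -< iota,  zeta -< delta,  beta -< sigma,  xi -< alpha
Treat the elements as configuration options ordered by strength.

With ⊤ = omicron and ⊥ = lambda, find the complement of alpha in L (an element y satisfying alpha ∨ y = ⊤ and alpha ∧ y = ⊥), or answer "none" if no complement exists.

Need y with alpha ∨ y = omicron and alpha ∧ y = lambda.
Checking each element gives: zeta.

zeta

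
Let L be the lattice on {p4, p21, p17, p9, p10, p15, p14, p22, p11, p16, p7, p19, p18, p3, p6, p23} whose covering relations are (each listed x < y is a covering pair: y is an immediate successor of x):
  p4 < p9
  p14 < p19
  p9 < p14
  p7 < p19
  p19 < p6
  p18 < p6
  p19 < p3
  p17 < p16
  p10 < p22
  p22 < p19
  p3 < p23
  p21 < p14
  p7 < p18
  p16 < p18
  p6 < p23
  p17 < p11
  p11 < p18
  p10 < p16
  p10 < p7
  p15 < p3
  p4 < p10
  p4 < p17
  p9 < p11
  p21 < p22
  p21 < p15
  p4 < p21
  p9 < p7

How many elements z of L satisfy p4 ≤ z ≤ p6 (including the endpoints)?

The interval [p4, p6] = {p10, p11, p14, p16, p17, p18, p19, p21, p22, p4, p6, p7, p9}, which has 13 elements.

13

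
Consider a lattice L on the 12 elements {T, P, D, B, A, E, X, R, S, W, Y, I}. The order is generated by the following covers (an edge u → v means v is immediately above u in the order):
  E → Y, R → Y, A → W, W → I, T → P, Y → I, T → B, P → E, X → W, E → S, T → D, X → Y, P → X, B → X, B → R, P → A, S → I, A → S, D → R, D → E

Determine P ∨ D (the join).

Common upper bounds of {P, D}: E, I, S, Y.
The least among these is E.

E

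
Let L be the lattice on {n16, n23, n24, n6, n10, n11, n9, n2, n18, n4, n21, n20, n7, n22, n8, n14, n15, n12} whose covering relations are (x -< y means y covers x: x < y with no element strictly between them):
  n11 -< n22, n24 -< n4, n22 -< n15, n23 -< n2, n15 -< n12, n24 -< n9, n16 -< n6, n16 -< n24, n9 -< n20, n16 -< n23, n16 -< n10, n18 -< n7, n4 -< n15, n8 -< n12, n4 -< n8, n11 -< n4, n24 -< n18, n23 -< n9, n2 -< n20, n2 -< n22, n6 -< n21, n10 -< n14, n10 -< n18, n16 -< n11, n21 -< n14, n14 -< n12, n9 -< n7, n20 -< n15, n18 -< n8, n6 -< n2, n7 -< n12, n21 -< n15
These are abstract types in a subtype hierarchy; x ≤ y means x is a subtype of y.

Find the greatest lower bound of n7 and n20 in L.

Common lower bounds of {n7, n20}: n16, n23, n24, n9.
The greatest among these is n9.

n9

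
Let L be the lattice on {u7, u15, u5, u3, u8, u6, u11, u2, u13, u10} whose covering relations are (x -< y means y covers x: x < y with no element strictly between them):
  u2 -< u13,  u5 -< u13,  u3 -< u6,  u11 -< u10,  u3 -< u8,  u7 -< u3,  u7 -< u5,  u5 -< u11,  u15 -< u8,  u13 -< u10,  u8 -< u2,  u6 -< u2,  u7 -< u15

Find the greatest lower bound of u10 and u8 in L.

u8

Common lower bounds of {u10, u8}: u15, u3, u7, u8.
The greatest among these is u8.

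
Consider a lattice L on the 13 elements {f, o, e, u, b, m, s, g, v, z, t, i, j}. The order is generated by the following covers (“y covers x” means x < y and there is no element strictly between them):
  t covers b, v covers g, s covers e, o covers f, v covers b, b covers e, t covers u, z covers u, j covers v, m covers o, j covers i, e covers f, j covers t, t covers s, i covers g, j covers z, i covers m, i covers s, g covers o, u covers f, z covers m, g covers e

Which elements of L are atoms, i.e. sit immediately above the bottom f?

The atoms are exactly the elements that cover f: e, o, u.

e, o, u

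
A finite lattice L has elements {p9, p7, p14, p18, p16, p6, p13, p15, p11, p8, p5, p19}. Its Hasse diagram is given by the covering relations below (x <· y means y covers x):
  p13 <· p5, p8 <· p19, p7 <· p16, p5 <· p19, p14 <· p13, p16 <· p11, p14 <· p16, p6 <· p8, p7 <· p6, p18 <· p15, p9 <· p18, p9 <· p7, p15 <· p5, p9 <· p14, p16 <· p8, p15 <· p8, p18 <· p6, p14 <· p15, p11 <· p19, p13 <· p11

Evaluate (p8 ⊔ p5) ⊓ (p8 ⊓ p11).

p16

p8 ∨ p5 = p19
p8 ∧ p11 = p16
p19 ∧ p16 = p16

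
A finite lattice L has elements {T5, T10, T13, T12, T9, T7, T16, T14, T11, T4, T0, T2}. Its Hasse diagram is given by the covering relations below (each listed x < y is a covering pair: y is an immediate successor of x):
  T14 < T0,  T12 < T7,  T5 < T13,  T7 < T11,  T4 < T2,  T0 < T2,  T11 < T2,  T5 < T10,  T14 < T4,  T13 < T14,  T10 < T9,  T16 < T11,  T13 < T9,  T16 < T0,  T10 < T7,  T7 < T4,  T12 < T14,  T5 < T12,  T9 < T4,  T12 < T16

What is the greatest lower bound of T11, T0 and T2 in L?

T16

Common lower bounds of {T11, T0, T2}: T12, T16, T5.
The greatest among these is T16.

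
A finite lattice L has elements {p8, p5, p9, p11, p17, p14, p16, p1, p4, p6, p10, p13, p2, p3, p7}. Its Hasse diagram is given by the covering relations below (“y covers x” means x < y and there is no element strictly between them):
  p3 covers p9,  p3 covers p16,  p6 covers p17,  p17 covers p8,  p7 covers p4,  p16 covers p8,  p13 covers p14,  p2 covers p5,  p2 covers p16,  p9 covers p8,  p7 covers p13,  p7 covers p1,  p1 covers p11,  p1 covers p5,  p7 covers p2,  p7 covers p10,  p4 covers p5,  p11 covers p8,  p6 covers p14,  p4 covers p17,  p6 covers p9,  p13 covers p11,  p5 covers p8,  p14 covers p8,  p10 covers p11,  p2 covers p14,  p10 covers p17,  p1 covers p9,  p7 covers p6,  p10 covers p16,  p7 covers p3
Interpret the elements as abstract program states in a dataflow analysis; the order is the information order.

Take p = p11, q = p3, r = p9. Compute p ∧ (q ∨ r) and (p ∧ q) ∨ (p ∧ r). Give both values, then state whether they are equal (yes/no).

q ∨ r = p3, so p ∧ (q ∨ r) = p11 ∧ p3 = p8.
p ∧ q = p8 and p ∧ r = p8, so (p ∧ q) ∨ (p ∧ r) = p8 ∨ p8 = p8.
Equal: yes.

p8; p8; yes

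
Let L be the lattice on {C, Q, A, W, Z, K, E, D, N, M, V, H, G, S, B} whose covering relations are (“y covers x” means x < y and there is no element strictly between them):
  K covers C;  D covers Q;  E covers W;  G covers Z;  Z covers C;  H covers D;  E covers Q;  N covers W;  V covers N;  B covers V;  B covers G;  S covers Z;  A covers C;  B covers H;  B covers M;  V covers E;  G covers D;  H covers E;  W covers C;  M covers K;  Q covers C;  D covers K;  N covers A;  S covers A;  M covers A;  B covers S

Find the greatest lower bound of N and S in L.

A

Common lower bounds of {N, S}: A, C.
The greatest among these is A.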